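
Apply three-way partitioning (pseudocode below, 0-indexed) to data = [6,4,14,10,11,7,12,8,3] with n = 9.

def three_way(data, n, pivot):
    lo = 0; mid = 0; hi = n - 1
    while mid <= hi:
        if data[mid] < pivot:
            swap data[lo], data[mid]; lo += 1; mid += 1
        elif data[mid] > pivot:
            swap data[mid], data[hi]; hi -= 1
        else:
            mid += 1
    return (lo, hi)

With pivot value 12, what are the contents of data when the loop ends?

[6,4,3,10,11,7,8,12,14]

pivot = 12; lo=0, mid=0, hi=8
data[mid]=6<12: swap data[0],data[0]; lo=1,mid=1 → [6,4,14,10,11,7,12,8,3]
data[mid]=4<12: swap data[1],data[1]; lo=2,mid=2 → [6,4,14,10,11,7,12,8,3]
data[mid]=14>12: swap data[2],data[8]; hi=7 → [6,4,3,10,11,7,12,8,14]
data[mid]=3<12: swap data[2],data[2]; lo=3,mid=3 → [6,4,3,10,11,7,12,8,14]
data[mid]=10<12: swap data[3],data[3]; lo=4,mid=4 → [6,4,3,10,11,7,12,8,14]
data[mid]=11<12: swap data[4],data[4]; lo=5,mid=5 → [6,4,3,10,11,7,12,8,14]
data[mid]=7<12: swap data[5],data[5]; lo=6,mid=6 → [6,4,3,10,11,7,12,8,14]
data[mid]=12=12: mid=7
data[mid]=8<12: swap data[6],data[7]; lo=7,mid=8 → [6,4,3,10,11,7,8,12,14]
end: lo=7, hi=7; data = [6,4,3,10,11,7,8,12,14]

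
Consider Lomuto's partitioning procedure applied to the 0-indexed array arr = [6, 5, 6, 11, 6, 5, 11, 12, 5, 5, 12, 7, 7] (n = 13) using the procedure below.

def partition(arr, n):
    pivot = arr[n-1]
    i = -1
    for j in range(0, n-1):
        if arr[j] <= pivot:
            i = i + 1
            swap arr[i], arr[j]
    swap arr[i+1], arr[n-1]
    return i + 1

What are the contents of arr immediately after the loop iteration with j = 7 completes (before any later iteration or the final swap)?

pivot=7, i=-1
j=0: 6≤7, i=0, swap(0,0) ⇒ [6, 5, 6, 11, 6, 5, 11, 12, 5, 5, 12, 7, 7]
j=1: 5≤7, i=1, swap(1,1) ⇒ [6, 5, 6, 11, 6, 5, 11, 12, 5, 5, 12, 7, 7]
j=2: 6≤7, i=2, swap(2,2) ⇒ [6, 5, 6, 11, 6, 5, 11, 12, 5, 5, 12, 7, 7]
j=3: 11>7, skip
j=4: 6≤7, i=3, swap(3,4) ⇒ [6, 5, 6, 6, 11, 5, 11, 12, 5, 5, 12, 7, 7]
j=5: 5≤7, i=4, swap(4,5) ⇒ [6, 5, 6, 6, 5, 11, 11, 12, 5, 5, 12, 7, 7]
j=6: 11>7, skip
j=7: 12>7, skip
(after j=7) arr = [6, 5, 6, 6, 5, 11, 11, 12, 5, 5, 12, 7, 7]

[6, 5, 6, 6, 5, 11, 11, 12, 5, 5, 12, 7, 7]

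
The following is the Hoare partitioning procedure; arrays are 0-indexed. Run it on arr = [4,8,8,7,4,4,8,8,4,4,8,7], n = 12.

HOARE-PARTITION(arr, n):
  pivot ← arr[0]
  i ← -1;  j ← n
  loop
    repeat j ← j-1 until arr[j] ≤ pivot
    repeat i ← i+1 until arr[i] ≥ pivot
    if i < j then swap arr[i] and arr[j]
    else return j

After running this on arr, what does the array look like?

pivot = arr[0] = 4; i = -1, j = 12
j→9 (arr[9]=4≤4), i→0 (arr[0]=4≥4); i<j, swap → [4,8,8,7,4,4,8,8,4,4,8,7]
j→8 (arr[8]=4≤4), i→1 (arr[1]=8≥4); i<j, swap → [4,4,8,7,4,4,8,8,8,4,8,7]
j→5 (arr[5]=4≤4), i→2 (arr[2]=8≥4); i<j, swap → [4,4,4,7,4,8,8,8,8,4,8,7]
j→4 (arr[4]=4≤4), i→3 (arr[3]=7≥4); i<j, swap → [4,4,4,4,7,8,8,8,8,4,8,7]
j→3, i→4; i≥j, return j=3. arr = [4,4,4,4,7,8,8,8,8,4,8,7]

[4,4,4,4,7,8,8,8,8,4,8,7]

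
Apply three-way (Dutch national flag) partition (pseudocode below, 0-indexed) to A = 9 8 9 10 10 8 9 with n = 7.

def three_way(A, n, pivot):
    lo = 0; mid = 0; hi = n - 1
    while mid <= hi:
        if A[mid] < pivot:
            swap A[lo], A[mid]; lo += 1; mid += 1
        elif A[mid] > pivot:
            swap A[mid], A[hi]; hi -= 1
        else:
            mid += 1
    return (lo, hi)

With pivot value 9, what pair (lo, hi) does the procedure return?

pivot = 9; lo=0, mid=0, hi=6
A[mid]=9=9: mid=1
A[mid]=8<9: swap A[0],A[1]; lo=1,mid=2 → 8 9 9 10 10 8 9
A[mid]=9=9: mid=3
A[mid]=10>9: swap A[3],A[6]; hi=5 → 8 9 9 9 10 8 10
A[mid]=9=9: mid=4
A[mid]=10>9: swap A[4],A[5]; hi=4 → 8 9 9 9 8 10 10
A[mid]=8<9: swap A[1],A[4]; lo=2,mid=5 → 8 8 9 9 9 10 10
end: lo=2, hi=4; A = 8 8 9 9 9 10 10

(2, 4)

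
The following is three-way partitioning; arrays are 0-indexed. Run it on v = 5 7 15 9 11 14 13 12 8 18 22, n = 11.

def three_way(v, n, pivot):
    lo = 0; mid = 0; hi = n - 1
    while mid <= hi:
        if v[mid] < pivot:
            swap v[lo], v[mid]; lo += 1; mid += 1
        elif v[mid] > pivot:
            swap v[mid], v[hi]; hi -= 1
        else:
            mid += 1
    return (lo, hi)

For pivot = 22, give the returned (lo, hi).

(10, 10)

pivot = 22; lo=0, mid=0, hi=10
v[mid]=5<22: swap v[0],v[0]; lo=1,mid=1 → 5 7 15 9 11 14 13 12 8 18 22
v[mid]=7<22: swap v[1],v[1]; lo=2,mid=2 → 5 7 15 9 11 14 13 12 8 18 22
v[mid]=15<22: swap v[2],v[2]; lo=3,mid=3 → 5 7 15 9 11 14 13 12 8 18 22
v[mid]=9<22: swap v[3],v[3]; lo=4,mid=4 → 5 7 15 9 11 14 13 12 8 18 22
v[mid]=11<22: swap v[4],v[4]; lo=5,mid=5 → 5 7 15 9 11 14 13 12 8 18 22
v[mid]=14<22: swap v[5],v[5]; lo=6,mid=6 → 5 7 15 9 11 14 13 12 8 18 22
v[mid]=13<22: swap v[6],v[6]; lo=7,mid=7 → 5 7 15 9 11 14 13 12 8 18 22
v[mid]=12<22: swap v[7],v[7]; lo=8,mid=8 → 5 7 15 9 11 14 13 12 8 18 22
v[mid]=8<22: swap v[8],v[8]; lo=9,mid=9 → 5 7 15 9 11 14 13 12 8 18 22
v[mid]=18<22: swap v[9],v[9]; lo=10,mid=10 → 5 7 15 9 11 14 13 12 8 18 22
v[mid]=22=22: mid=11
end: lo=10, hi=10; v = 5 7 15 9 11 14 13 12 8 18 22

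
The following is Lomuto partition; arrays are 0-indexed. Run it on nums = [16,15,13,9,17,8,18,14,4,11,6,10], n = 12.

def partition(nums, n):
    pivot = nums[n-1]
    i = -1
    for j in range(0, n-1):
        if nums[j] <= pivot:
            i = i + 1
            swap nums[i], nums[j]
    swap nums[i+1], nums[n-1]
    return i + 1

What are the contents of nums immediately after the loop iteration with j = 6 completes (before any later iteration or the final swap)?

pivot=10, i=-1
j=0: 16>10, skip
j=1: 15>10, skip
j=2: 13>10, skip
j=3: 9≤10, i=0, swap(0,3) ⇒ [9,15,13,16,17,8,18,14,4,11,6,10]
j=4: 17>10, skip
j=5: 8≤10, i=1, swap(1,5) ⇒ [9,8,13,16,17,15,18,14,4,11,6,10]
j=6: 18>10, skip
(after j=6) nums = [9,8,13,16,17,15,18,14,4,11,6,10]

[9,8,13,16,17,15,18,14,4,11,6,10]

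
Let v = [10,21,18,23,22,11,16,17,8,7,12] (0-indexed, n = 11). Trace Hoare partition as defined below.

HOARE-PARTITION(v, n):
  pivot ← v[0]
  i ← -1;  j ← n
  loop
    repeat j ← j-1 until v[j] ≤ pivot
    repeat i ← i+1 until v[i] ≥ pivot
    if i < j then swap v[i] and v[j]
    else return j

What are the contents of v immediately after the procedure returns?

[7,8,18,23,22,11,16,17,21,10,12]

pivot = v[0] = 10; i = -1, j = 11
j→9 (v[9]=7≤10), i→0 (v[0]=10≥10); i<j, swap → [7,21,18,23,22,11,16,17,8,10,12]
j→8 (v[8]=8≤10), i→1 (v[1]=21≥10); i<j, swap → [7,8,18,23,22,11,16,17,21,10,12]
j→1, i→2; i≥j, return j=1. v = [7,8,18,23,22,11,16,17,21,10,12]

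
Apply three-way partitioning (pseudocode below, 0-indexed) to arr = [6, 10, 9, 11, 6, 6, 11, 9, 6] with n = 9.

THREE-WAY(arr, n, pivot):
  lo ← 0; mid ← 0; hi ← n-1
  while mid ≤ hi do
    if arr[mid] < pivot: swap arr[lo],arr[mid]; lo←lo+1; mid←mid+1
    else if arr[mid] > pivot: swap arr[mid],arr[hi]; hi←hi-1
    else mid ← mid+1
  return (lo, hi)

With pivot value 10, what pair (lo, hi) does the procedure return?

(6, 6)

lo=0 mid=0 hi=8
6<10: swap(0,0), lo=1 mid=1 ⇒ [6, 10, 9, 11, 6, 6, 11, 9, 6]
10=10: mid=2
9<10: swap(1,2), lo=2 mid=3 ⇒ [6, 9, 10, 11, 6, 6, 11, 9, 6]
11>10: swap(3,8), hi=7 ⇒ [6, 9, 10, 6, 6, 6, 11, 9, 11]
6<10: swap(2,3), lo=3 mid=4 ⇒ [6, 9, 6, 10, 6, 6, 11, 9, 11]
6<10: swap(3,4), lo=4 mid=5 ⇒ [6, 9, 6, 6, 10, 6, 11, 9, 11]
6<10: swap(4,5), lo=5 mid=6 ⇒ [6, 9, 6, 6, 6, 10, 11, 9, 11]
11>10: swap(6,7), hi=6 ⇒ [6, 9, 6, 6, 6, 10, 9, 11, 11]
9<10: swap(5,6), lo=6 mid=7 ⇒ [6, 9, 6, 6, 6, 9, 10, 11, 11]
done. lo=6 hi=6; arr=[6, 9, 6, 6, 6, 9, 10, 11, 11]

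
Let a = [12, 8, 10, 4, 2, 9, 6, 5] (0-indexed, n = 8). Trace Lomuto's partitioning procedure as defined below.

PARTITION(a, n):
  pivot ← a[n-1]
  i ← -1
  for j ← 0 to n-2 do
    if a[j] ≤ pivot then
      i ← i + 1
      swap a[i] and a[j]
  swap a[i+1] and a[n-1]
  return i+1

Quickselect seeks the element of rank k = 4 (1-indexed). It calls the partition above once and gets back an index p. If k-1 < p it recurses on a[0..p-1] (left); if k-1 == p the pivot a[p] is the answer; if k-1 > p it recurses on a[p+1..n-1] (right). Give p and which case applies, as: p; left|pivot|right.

2; right

pivot = a[7] = 5; i = -1
j=0: a[0]=12 > 5 → no swap
j=1: a[1]=8 > 5 → no swap
j=2: a[2]=10 > 5 → no swap
j=3: a[3]=4 ≤ 5 → i=0, swap a[0],a[3] → [4, 8, 10, 12, 2, 9, 6, 5]
j=4: a[4]=2 ≤ 5 → i=1, swap a[1],a[4] → [4, 2, 10, 12, 8, 9, 6, 5]
j=5: a[5]=9 > 5 → no swap
j=6: a[6]=6 > 5 → no swap
final swap a[2],a[7] → [4, 2, 5, 12, 8, 9, 6, 10]; return 2
p = 2; k-1 = 3 > 2 ⇒ right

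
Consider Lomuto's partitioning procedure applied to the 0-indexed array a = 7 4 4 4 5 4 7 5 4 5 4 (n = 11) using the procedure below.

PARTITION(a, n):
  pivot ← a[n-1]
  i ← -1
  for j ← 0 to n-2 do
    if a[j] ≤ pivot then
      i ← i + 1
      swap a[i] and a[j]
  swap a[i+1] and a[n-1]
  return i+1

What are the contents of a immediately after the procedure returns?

pivot=4, i=-1
j=0: 7>4, skip
j=1: 4≤4, i=0, swap(0,1) ⇒ 4 7 4 4 5 4 7 5 4 5 4
j=2: 4≤4, i=1, swap(1,2) ⇒ 4 4 7 4 5 4 7 5 4 5 4
j=3: 4≤4, i=2, swap(2,3) ⇒ 4 4 4 7 5 4 7 5 4 5 4
j=4: 5>4, skip
j=5: 4≤4, i=3, swap(3,5) ⇒ 4 4 4 4 5 7 7 5 4 5 4
j=6: 7>4, skip
j=7: 5>4, skip
j=8: 4≤4, i=4, swap(4,8) ⇒ 4 4 4 4 4 7 7 5 5 5 4
j=9: 5>4, skip
swap(5,10) ⇒ 4 4 4 4 4 4 7 5 5 5 7; return 5

4 4 4 4 4 4 7 5 5 5 7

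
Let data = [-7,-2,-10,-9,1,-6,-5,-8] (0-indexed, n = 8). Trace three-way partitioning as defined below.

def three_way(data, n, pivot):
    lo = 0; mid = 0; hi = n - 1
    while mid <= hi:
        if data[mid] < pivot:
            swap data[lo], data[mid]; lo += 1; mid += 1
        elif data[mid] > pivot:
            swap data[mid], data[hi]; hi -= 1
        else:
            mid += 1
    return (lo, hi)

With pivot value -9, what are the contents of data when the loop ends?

[-10,-9,-2,1,-6,-5,-8,-7]

pivot = -9; lo=0, mid=0, hi=7
data[mid]=-7>-9: swap data[0],data[7]; hi=6 → [-8,-2,-10,-9,1,-6,-5,-7]
data[mid]=-8>-9: swap data[0],data[6]; hi=5 → [-5,-2,-10,-9,1,-6,-8,-7]
data[mid]=-5>-9: swap data[0],data[5]; hi=4 → [-6,-2,-10,-9,1,-5,-8,-7]
data[mid]=-6>-9: swap data[0],data[4]; hi=3 → [1,-2,-10,-9,-6,-5,-8,-7]
data[mid]=1>-9: swap data[0],data[3]; hi=2 → [-9,-2,-10,1,-6,-5,-8,-7]
data[mid]=-9=-9: mid=1
data[mid]=-2>-9: swap data[1],data[2]; hi=1 → [-9,-10,-2,1,-6,-5,-8,-7]
data[mid]=-10<-9: swap data[0],data[1]; lo=1,mid=2 → [-10,-9,-2,1,-6,-5,-8,-7]
end: lo=1, hi=1; data = [-10,-9,-2,1,-6,-5,-8,-7]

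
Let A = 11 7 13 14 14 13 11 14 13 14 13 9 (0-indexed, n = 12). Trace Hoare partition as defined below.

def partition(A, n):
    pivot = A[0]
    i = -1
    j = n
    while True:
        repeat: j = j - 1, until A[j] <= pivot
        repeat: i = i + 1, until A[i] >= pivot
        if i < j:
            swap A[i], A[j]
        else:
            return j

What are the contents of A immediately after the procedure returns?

pivot=11
j stops at 11 (9), i stops at 0 (11); swap ⇒ 9 7 13 14 14 13 11 14 13 14 13 11
j stops at 6 (11), i stops at 2 (13); swap ⇒ 9 7 11 14 14 13 13 14 13 14 13 11
j stops at 2, i stops at 3; i≥j ⇒ return 2. A=9 7 11 14 14 13 13 14 13 14 13 11

9 7 11 14 14 13 13 14 13 14 13 11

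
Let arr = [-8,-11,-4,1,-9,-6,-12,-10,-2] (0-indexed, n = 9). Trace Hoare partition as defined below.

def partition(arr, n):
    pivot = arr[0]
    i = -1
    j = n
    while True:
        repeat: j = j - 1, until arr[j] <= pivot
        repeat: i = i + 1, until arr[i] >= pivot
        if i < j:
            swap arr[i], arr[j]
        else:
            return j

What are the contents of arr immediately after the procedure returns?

pivot=-8
j stops at 7 (-10), i stops at 0 (-8); swap ⇒ [-10,-11,-4,1,-9,-6,-12,-8,-2]
j stops at 6 (-12), i stops at 2 (-4); swap ⇒ [-10,-11,-12,1,-9,-6,-4,-8,-2]
j stops at 4 (-9), i stops at 3 (1); swap ⇒ [-10,-11,-12,-9,1,-6,-4,-8,-2]
j stops at 3, i stops at 4; i≥j ⇒ return 3. arr=[-10,-11,-12,-9,1,-6,-4,-8,-2]

[-10,-11,-12,-9,1,-6,-4,-8,-2]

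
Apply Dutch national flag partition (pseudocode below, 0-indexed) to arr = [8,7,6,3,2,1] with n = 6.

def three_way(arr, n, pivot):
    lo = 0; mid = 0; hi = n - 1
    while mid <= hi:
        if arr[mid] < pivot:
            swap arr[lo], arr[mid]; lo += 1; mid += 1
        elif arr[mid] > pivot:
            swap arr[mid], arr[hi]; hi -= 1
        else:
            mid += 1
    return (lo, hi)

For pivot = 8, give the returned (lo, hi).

(5, 5)

pivot = 8; lo=0, mid=0, hi=5
arr[mid]=8=8: mid=1
arr[mid]=7<8: swap arr[0],arr[1]; lo=1,mid=2 → [7,8,6,3,2,1]
arr[mid]=6<8: swap arr[1],arr[2]; lo=2,mid=3 → [7,6,8,3,2,1]
arr[mid]=3<8: swap arr[2],arr[3]; lo=3,mid=4 → [7,6,3,8,2,1]
arr[mid]=2<8: swap arr[3],arr[4]; lo=4,mid=5 → [7,6,3,2,8,1]
arr[mid]=1<8: swap arr[4],arr[5]; lo=5,mid=6 → [7,6,3,2,1,8]
end: lo=5, hi=5; arr = [7,6,3,2,1,8]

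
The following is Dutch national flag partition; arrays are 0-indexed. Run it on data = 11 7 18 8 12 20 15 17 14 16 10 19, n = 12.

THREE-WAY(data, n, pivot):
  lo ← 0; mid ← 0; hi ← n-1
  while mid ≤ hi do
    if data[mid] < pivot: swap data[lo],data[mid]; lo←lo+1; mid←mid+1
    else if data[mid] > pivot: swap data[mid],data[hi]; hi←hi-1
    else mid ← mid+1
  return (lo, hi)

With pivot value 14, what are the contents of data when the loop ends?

11 7 10 8 12 14 17 15 16 20 19 18

lo=0 mid=0 hi=11
11<14: swap(0,0), lo=1 mid=1 ⇒ 11 7 18 8 12 20 15 17 14 16 10 19
7<14: swap(1,1), lo=2 mid=2 ⇒ 11 7 18 8 12 20 15 17 14 16 10 19
18>14: swap(2,11), hi=10 ⇒ 11 7 19 8 12 20 15 17 14 16 10 18
19>14: swap(2,10), hi=9 ⇒ 11 7 10 8 12 20 15 17 14 16 19 18
10<14: swap(2,2), lo=3 mid=3 ⇒ 11 7 10 8 12 20 15 17 14 16 19 18
8<14: swap(3,3), lo=4 mid=4 ⇒ 11 7 10 8 12 20 15 17 14 16 19 18
12<14: swap(4,4), lo=5 mid=5 ⇒ 11 7 10 8 12 20 15 17 14 16 19 18
20>14: swap(5,9), hi=8 ⇒ 11 7 10 8 12 16 15 17 14 20 19 18
16>14: swap(5,8), hi=7 ⇒ 11 7 10 8 12 14 15 17 16 20 19 18
14=14: mid=6
15>14: swap(6,7), hi=6 ⇒ 11 7 10 8 12 14 17 15 16 20 19 18
17>14: swap(6,6), hi=5 ⇒ 11 7 10 8 12 14 17 15 16 20 19 18
done. lo=5 hi=5; data=11 7 10 8 12 14 17 15 16 20 19 18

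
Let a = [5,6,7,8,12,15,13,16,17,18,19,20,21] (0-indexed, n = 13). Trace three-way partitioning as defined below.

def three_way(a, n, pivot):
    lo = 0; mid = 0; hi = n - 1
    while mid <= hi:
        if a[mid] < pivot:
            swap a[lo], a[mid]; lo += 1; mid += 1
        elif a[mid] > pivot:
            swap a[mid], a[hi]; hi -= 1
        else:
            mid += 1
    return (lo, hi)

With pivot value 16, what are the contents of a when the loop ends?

[5,6,7,8,12,15,13,16,18,19,20,21,17]

lo=0 mid=0 hi=12
5<16: swap(0,0), lo=1 mid=1 ⇒ [5,6,7,8,12,15,13,16,17,18,19,20,21]
6<16: swap(1,1), lo=2 mid=2 ⇒ [5,6,7,8,12,15,13,16,17,18,19,20,21]
7<16: swap(2,2), lo=3 mid=3 ⇒ [5,6,7,8,12,15,13,16,17,18,19,20,21]
8<16: swap(3,3), lo=4 mid=4 ⇒ [5,6,7,8,12,15,13,16,17,18,19,20,21]
12<16: swap(4,4), lo=5 mid=5 ⇒ [5,6,7,8,12,15,13,16,17,18,19,20,21]
15<16: swap(5,5), lo=6 mid=6 ⇒ [5,6,7,8,12,15,13,16,17,18,19,20,21]
13<16: swap(6,6), lo=7 mid=7 ⇒ [5,6,7,8,12,15,13,16,17,18,19,20,21]
16=16: mid=8
17>16: swap(8,12), hi=11 ⇒ [5,6,7,8,12,15,13,16,21,18,19,20,17]
21>16: swap(8,11), hi=10 ⇒ [5,6,7,8,12,15,13,16,20,18,19,21,17]
20>16: swap(8,10), hi=9 ⇒ [5,6,7,8,12,15,13,16,19,18,20,21,17]
19>16: swap(8,9), hi=8 ⇒ [5,6,7,8,12,15,13,16,18,19,20,21,17]
18>16: swap(8,8), hi=7 ⇒ [5,6,7,8,12,15,13,16,18,19,20,21,17]
done. lo=7 hi=7; a=[5,6,7,8,12,15,13,16,18,19,20,21,17]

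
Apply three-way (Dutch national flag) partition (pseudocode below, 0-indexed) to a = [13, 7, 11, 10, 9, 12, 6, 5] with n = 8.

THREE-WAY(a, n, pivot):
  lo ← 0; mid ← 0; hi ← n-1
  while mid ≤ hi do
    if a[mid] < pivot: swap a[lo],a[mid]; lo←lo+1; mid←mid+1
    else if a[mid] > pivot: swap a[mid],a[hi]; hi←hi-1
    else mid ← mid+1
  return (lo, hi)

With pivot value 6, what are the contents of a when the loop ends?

lo=0 mid=0 hi=7
13>6: swap(0,7), hi=6 ⇒ [5, 7, 11, 10, 9, 12, 6, 13]
5<6: swap(0,0), lo=1 mid=1 ⇒ [5, 7, 11, 10, 9, 12, 6, 13]
7>6: swap(1,6), hi=5 ⇒ [5, 6, 11, 10, 9, 12, 7, 13]
6=6: mid=2
11>6: swap(2,5), hi=4 ⇒ [5, 6, 12, 10, 9, 11, 7, 13]
12>6: swap(2,4), hi=3 ⇒ [5, 6, 9, 10, 12, 11, 7, 13]
9>6: swap(2,3), hi=2 ⇒ [5, 6, 10, 9, 12, 11, 7, 13]
10>6: swap(2,2), hi=1 ⇒ [5, 6, 10, 9, 12, 11, 7, 13]
done. lo=1 hi=1; a=[5, 6, 10, 9, 12, 11, 7, 13]

[5, 6, 10, 9, 12, 11, 7, 13]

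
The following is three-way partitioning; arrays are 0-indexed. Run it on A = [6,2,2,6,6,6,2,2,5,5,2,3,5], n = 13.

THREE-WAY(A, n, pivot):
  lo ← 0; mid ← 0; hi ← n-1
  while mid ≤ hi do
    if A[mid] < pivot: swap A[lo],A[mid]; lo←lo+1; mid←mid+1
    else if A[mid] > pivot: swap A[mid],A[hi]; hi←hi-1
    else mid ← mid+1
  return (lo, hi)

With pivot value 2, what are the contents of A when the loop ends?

pivot = 2; lo=0, mid=0, hi=12
A[mid]=6>2: swap A[0],A[12]; hi=11 → [5,2,2,6,6,6,2,2,5,5,2,3,6]
A[mid]=5>2: swap A[0],A[11]; hi=10 → [3,2,2,6,6,6,2,2,5,5,2,5,6]
A[mid]=3>2: swap A[0],A[10]; hi=9 → [2,2,2,6,6,6,2,2,5,5,3,5,6]
A[mid]=2=2: mid=1
A[mid]=2=2: mid=2
A[mid]=2=2: mid=3
A[mid]=6>2: swap A[3],A[9]; hi=8 → [2,2,2,5,6,6,2,2,5,6,3,5,6]
A[mid]=5>2: swap A[3],A[8]; hi=7 → [2,2,2,5,6,6,2,2,5,6,3,5,6]
A[mid]=5>2: swap A[3],A[7]; hi=6 → [2,2,2,2,6,6,2,5,5,6,3,5,6]
A[mid]=2=2: mid=4
A[mid]=6>2: swap A[4],A[6]; hi=5 → [2,2,2,2,2,6,6,5,5,6,3,5,6]
A[mid]=2=2: mid=5
A[mid]=6>2: swap A[5],A[5]; hi=4 → [2,2,2,2,2,6,6,5,5,6,3,5,6]
end: lo=0, hi=4; A = [2,2,2,2,2,6,6,5,5,6,3,5,6]

[2,2,2,2,2,6,6,5,5,6,3,5,6]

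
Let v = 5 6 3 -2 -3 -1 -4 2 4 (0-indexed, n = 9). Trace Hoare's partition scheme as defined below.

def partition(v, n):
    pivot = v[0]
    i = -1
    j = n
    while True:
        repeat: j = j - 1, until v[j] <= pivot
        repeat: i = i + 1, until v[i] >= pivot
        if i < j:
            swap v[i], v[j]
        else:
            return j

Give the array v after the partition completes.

4 2 3 -2 -3 -1 -4 6 5

pivot = v[0] = 5; i = -1, j = 9
j→8 (v[8]=4≤5), i→0 (v[0]=5≥5); i<j, swap → 4 6 3 -2 -3 -1 -4 2 5
j→7 (v[7]=2≤5), i→1 (v[1]=6≥5); i<j, swap → 4 2 3 -2 -3 -1 -4 6 5
j→6, i→7; i≥j, return j=6. v = 4 2 3 -2 -3 -1 -4 6 5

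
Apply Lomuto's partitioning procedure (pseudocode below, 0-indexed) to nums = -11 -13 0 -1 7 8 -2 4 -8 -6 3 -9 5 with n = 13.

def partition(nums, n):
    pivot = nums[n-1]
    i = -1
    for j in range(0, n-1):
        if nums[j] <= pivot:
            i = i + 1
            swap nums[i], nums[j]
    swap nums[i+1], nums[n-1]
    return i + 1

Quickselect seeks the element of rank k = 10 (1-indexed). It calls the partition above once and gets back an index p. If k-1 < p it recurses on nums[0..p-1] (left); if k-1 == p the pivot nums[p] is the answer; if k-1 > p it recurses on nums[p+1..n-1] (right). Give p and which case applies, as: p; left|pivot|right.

pivot=5, i=-1
j=0: -11≤5, i=0, swap(0,0) ⇒ -11 -13 0 -1 7 8 -2 4 -8 -6 3 -9 5
j=1: -13≤5, i=1, swap(1,1) ⇒ -11 -13 0 -1 7 8 -2 4 -8 -6 3 -9 5
j=2: 0≤5, i=2, swap(2,2) ⇒ -11 -13 0 -1 7 8 -2 4 -8 -6 3 -9 5
j=3: -1≤5, i=3, swap(3,3) ⇒ -11 -13 0 -1 7 8 -2 4 -8 -6 3 -9 5
j=4: 7>5, skip
j=5: 8>5, skip
j=6: -2≤5, i=4, swap(4,6) ⇒ -11 -13 0 -1 -2 8 7 4 -8 -6 3 -9 5
j=7: 4≤5, i=5, swap(5,7) ⇒ -11 -13 0 -1 -2 4 7 8 -8 -6 3 -9 5
j=8: -8≤5, i=6, swap(6,8) ⇒ -11 -13 0 -1 -2 4 -8 8 7 -6 3 -9 5
j=9: -6≤5, i=7, swap(7,9) ⇒ -11 -13 0 -1 -2 4 -8 -6 7 8 3 -9 5
j=10: 3≤5, i=8, swap(8,10) ⇒ -11 -13 0 -1 -2 4 -8 -6 3 8 7 -9 5
j=11: -9≤5, i=9, swap(9,11) ⇒ -11 -13 0 -1 -2 4 -8 -6 3 -9 7 8 5
swap(10,12) ⇒ -11 -13 0 -1 -2 4 -8 -6 3 -9 5 8 7; return 10
p = 10; k-1 = 9 < 10 ⇒ left

10; left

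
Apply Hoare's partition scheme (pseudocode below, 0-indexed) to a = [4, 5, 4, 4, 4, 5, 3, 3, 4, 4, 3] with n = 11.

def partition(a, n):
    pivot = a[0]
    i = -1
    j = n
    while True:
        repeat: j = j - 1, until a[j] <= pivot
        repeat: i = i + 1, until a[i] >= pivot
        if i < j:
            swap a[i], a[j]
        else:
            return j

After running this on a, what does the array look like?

[3, 4, 4, 3, 3, 5, 4, 4, 4, 5, 4]

pivot=4
j stops at 10 (3), i stops at 0 (4); swap ⇒ [3, 5, 4, 4, 4, 5, 3, 3, 4, 4, 4]
j stops at 9 (4), i stops at 1 (5); swap ⇒ [3, 4, 4, 4, 4, 5, 3, 3, 4, 5, 4]
j stops at 8 (4), i stops at 2 (4); swap ⇒ [3, 4, 4, 4, 4, 5, 3, 3, 4, 5, 4]
j stops at 7 (3), i stops at 3 (4); swap ⇒ [3, 4, 4, 3, 4, 5, 3, 4, 4, 5, 4]
j stops at 6 (3), i stops at 4 (4); swap ⇒ [3, 4, 4, 3, 3, 5, 4, 4, 4, 5, 4]
j stops at 4, i stops at 5; i≥j ⇒ return 4. a=[3, 4, 4, 3, 3, 5, 4, 4, 4, 5, 4]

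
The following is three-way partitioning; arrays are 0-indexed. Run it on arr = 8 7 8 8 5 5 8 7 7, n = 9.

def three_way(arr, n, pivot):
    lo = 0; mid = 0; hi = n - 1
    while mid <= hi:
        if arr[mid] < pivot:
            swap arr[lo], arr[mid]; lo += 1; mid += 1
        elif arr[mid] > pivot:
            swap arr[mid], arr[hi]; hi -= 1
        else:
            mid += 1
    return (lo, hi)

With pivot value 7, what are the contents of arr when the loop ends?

lo=0 mid=0 hi=8
8>7: swap(0,8), hi=7 ⇒ 7 7 8 8 5 5 8 7 8
7=7: mid=1
7=7: mid=2
8>7: swap(2,7), hi=6 ⇒ 7 7 7 8 5 5 8 8 8
7=7: mid=3
8>7: swap(3,6), hi=5 ⇒ 7 7 7 8 5 5 8 8 8
8>7: swap(3,5), hi=4 ⇒ 7 7 7 5 5 8 8 8 8
5<7: swap(0,3), lo=1 mid=4 ⇒ 5 7 7 7 5 8 8 8 8
5<7: swap(1,4), lo=2 mid=5 ⇒ 5 5 7 7 7 8 8 8 8
done. lo=2 hi=4; arr=5 5 7 7 7 8 8 8 8

5 5 7 7 7 8 8 8 8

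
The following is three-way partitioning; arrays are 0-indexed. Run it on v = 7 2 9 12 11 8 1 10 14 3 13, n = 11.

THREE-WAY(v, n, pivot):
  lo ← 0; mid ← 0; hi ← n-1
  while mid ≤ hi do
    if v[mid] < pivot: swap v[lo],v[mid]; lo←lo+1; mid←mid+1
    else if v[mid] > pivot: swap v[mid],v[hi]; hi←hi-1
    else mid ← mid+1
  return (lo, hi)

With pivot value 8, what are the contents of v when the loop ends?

7 2 3 1 8 11 10 14 12 13 9

lo=0 mid=0 hi=10
7<8: swap(0,0), lo=1 mid=1 ⇒ 7 2 9 12 11 8 1 10 14 3 13
2<8: swap(1,1), lo=2 mid=2 ⇒ 7 2 9 12 11 8 1 10 14 3 13
9>8: swap(2,10), hi=9 ⇒ 7 2 13 12 11 8 1 10 14 3 9
13>8: swap(2,9), hi=8 ⇒ 7 2 3 12 11 8 1 10 14 13 9
3<8: swap(2,2), lo=3 mid=3 ⇒ 7 2 3 12 11 8 1 10 14 13 9
12>8: swap(3,8), hi=7 ⇒ 7 2 3 14 11 8 1 10 12 13 9
14>8: swap(3,7), hi=6 ⇒ 7 2 3 10 11 8 1 14 12 13 9
10>8: swap(3,6), hi=5 ⇒ 7 2 3 1 11 8 10 14 12 13 9
1<8: swap(3,3), lo=4 mid=4 ⇒ 7 2 3 1 11 8 10 14 12 13 9
11>8: swap(4,5), hi=4 ⇒ 7 2 3 1 8 11 10 14 12 13 9
8=8: mid=5
done. lo=4 hi=4; v=7 2 3 1 8 11 10 14 12 13 9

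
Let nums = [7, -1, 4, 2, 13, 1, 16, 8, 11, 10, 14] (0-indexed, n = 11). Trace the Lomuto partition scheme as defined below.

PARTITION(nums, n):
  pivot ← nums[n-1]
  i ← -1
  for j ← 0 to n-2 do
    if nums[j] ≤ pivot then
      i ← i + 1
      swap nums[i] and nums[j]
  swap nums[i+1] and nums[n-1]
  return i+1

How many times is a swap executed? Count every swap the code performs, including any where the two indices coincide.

10

pivot=14, i=-1
j=0: 7≤14, i=0, swap(0,0) ⇒ [7, -1, 4, 2, 13, 1, 16, 8, 11, 10, 14]
j=1: -1≤14, i=1, swap(1,1) ⇒ [7, -1, 4, 2, 13, 1, 16, 8, 11, 10, 14]
j=2: 4≤14, i=2, swap(2,2) ⇒ [7, -1, 4, 2, 13, 1, 16, 8, 11, 10, 14]
j=3: 2≤14, i=3, swap(3,3) ⇒ [7, -1, 4, 2, 13, 1, 16, 8, 11, 10, 14]
j=4: 13≤14, i=4, swap(4,4) ⇒ [7, -1, 4, 2, 13, 1, 16, 8, 11, 10, 14]
j=5: 1≤14, i=5, swap(5,5) ⇒ [7, -1, 4, 2, 13, 1, 16, 8, 11, 10, 14]
j=6: 16>14, skip
j=7: 8≤14, i=6, swap(6,7) ⇒ [7, -1, 4, 2, 13, 1, 8, 16, 11, 10, 14]
j=8: 11≤14, i=7, swap(7,8) ⇒ [7, -1, 4, 2, 13, 1, 8, 11, 16, 10, 14]
j=9: 10≤14, i=8, swap(8,9) ⇒ [7, -1, 4, 2, 13, 1, 8, 11, 10, 16, 14]
swap(9,10) ⇒ [7, -1, 4, 2, 13, 1, 8, 11, 10, 14, 16]; return 9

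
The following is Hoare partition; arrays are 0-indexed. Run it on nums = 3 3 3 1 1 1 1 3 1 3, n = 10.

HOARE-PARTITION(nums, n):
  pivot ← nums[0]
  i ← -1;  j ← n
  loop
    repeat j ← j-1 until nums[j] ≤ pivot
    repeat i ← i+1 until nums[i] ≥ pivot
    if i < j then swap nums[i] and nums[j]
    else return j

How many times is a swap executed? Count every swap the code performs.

pivot = nums[0] = 3; i = -1, j = 10
j→9 (nums[9]=3≤3), i→0 (nums[0]=3≥3); i<j, swap → 3 3 3 1 1 1 1 3 1 3
j→8 (nums[8]=1≤3), i→1 (nums[1]=3≥3); i<j, swap → 3 1 3 1 1 1 1 3 3 3
j→7 (nums[7]=3≤3), i→2 (nums[2]=3≥3); i<j, swap → 3 1 3 1 1 1 1 3 3 3
j→6, i→7; i≥j, return j=6. nums = 3 1 3 1 1 1 1 3 3 3

3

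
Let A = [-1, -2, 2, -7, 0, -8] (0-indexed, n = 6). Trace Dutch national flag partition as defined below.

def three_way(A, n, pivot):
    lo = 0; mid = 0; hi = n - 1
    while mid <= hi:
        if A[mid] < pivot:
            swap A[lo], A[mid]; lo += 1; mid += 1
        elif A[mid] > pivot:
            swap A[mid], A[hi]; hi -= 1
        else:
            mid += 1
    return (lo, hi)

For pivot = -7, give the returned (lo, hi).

(1, 1)

pivot = -7; lo=0, mid=0, hi=5
A[mid]=-1>-7: swap A[0],A[5]; hi=4 → [-8, -2, 2, -7, 0, -1]
A[mid]=-8<-7: swap A[0],A[0]; lo=1,mid=1 → [-8, -2, 2, -7, 0, -1]
A[mid]=-2>-7: swap A[1],A[4]; hi=3 → [-8, 0, 2, -7, -2, -1]
A[mid]=0>-7: swap A[1],A[3]; hi=2 → [-8, -7, 2, 0, -2, -1]
A[mid]=-7=-7: mid=2
A[mid]=2>-7: swap A[2],A[2]; hi=1 → [-8, -7, 2, 0, -2, -1]
end: lo=1, hi=1; A = [-8, -7, 2, 0, -2, -1]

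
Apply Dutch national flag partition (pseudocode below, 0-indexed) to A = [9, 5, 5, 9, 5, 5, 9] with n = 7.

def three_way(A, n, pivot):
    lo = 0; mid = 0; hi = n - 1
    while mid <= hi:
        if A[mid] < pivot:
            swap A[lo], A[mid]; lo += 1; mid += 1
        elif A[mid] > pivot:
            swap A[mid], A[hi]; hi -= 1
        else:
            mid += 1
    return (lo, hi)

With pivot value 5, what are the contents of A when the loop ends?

pivot = 5; lo=0, mid=0, hi=6
A[mid]=9>5: swap A[0],A[6]; hi=5 → [9, 5, 5, 9, 5, 5, 9]
A[mid]=9>5: swap A[0],A[5]; hi=4 → [5, 5, 5, 9, 5, 9, 9]
A[mid]=5=5: mid=1
A[mid]=5=5: mid=2
A[mid]=5=5: mid=3
A[mid]=9>5: swap A[3],A[4]; hi=3 → [5, 5, 5, 5, 9, 9, 9]
A[mid]=5=5: mid=4
end: lo=0, hi=3; A = [5, 5, 5, 5, 9, 9, 9]

[5, 5, 5, 5, 9, 9, 9]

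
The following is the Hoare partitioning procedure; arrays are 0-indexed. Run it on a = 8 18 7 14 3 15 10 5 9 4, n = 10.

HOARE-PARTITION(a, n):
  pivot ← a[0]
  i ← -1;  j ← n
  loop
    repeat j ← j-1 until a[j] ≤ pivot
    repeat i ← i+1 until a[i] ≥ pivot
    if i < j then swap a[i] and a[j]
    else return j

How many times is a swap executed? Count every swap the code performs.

3

pivot = a[0] = 8; i = -1, j = 10
j→9 (a[9]=4≤8), i→0 (a[0]=8≥8); i<j, swap → 4 18 7 14 3 15 10 5 9 8
j→7 (a[7]=5≤8), i→1 (a[1]=18≥8); i<j, swap → 4 5 7 14 3 15 10 18 9 8
j→4 (a[4]=3≤8), i→3 (a[3]=14≥8); i<j, swap → 4 5 7 3 14 15 10 18 9 8
j→3, i→4; i≥j, return j=3. a = 4 5 7 3 14 15 10 18 9 8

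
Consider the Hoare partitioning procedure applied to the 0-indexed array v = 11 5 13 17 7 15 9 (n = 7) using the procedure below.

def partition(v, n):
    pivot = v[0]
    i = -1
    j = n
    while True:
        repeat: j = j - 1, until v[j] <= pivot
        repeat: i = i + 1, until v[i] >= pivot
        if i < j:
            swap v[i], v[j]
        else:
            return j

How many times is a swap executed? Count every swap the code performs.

pivot=11
j stops at 6 (9), i stops at 0 (11); swap ⇒ 9 5 13 17 7 15 11
j stops at 4 (7), i stops at 2 (13); swap ⇒ 9 5 7 17 13 15 11
j stops at 2, i stops at 3; i≥j ⇒ return 2. v=9 5 7 17 13 15 11

2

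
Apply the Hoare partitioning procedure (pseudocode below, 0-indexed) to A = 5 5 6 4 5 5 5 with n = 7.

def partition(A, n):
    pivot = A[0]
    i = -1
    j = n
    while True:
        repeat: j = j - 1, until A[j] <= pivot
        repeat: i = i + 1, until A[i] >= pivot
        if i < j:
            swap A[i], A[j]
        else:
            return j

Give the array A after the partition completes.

5 5 5 4 6 5 5

pivot = A[0] = 5; i = -1, j = 7
j→6 (A[6]=5≤5), i→0 (A[0]=5≥5); i<j, swap → 5 5 6 4 5 5 5
j→5 (A[5]=5≤5), i→1 (A[1]=5≥5); i<j, swap → 5 5 6 4 5 5 5
j→4 (A[4]=5≤5), i→2 (A[2]=6≥5); i<j, swap → 5 5 5 4 6 5 5
j→3, i→4; i≥j, return j=3. A = 5 5 5 4 6 5 5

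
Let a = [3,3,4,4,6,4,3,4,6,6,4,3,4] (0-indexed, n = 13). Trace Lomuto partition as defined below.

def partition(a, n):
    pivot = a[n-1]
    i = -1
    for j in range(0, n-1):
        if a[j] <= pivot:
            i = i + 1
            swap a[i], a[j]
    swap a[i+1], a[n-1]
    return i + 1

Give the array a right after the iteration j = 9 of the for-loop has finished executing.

[3,3,4,4,4,3,4,6,6,6,4,3,4]

pivot=4, i=-1
j=0: 3≤4, i=0, swap(0,0) ⇒ [3,3,4,4,6,4,3,4,6,6,4,3,4]
j=1: 3≤4, i=1, swap(1,1) ⇒ [3,3,4,4,6,4,3,4,6,6,4,3,4]
j=2: 4≤4, i=2, swap(2,2) ⇒ [3,3,4,4,6,4,3,4,6,6,4,3,4]
j=3: 4≤4, i=3, swap(3,3) ⇒ [3,3,4,4,6,4,3,4,6,6,4,3,4]
j=4: 6>4, skip
j=5: 4≤4, i=4, swap(4,5) ⇒ [3,3,4,4,4,6,3,4,6,6,4,3,4]
j=6: 3≤4, i=5, swap(5,6) ⇒ [3,3,4,4,4,3,6,4,6,6,4,3,4]
j=7: 4≤4, i=6, swap(6,7) ⇒ [3,3,4,4,4,3,4,6,6,6,4,3,4]
j=8: 6>4, skip
j=9: 6>4, skip
(after j=9) a = [3,3,4,4,4,3,4,6,6,6,4,3,4]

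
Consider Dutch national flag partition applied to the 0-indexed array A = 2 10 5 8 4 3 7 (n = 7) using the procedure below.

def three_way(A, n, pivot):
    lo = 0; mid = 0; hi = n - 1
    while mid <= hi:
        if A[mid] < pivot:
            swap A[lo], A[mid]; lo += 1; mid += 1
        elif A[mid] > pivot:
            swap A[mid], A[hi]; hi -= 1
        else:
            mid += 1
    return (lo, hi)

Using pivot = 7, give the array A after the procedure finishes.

pivot = 7; lo=0, mid=0, hi=6
A[mid]=2<7: swap A[0],A[0]; lo=1,mid=1 → 2 10 5 8 4 3 7
A[mid]=10>7: swap A[1],A[6]; hi=5 → 2 7 5 8 4 3 10
A[mid]=7=7: mid=2
A[mid]=5<7: swap A[1],A[2]; lo=2,mid=3 → 2 5 7 8 4 3 10
A[mid]=8>7: swap A[3],A[5]; hi=4 → 2 5 7 3 4 8 10
A[mid]=3<7: swap A[2],A[3]; lo=3,mid=4 → 2 5 3 7 4 8 10
A[mid]=4<7: swap A[3],A[4]; lo=4,mid=5 → 2 5 3 4 7 8 10
end: lo=4, hi=4; A = 2 5 3 4 7 8 10

2 5 3 4 7 8 10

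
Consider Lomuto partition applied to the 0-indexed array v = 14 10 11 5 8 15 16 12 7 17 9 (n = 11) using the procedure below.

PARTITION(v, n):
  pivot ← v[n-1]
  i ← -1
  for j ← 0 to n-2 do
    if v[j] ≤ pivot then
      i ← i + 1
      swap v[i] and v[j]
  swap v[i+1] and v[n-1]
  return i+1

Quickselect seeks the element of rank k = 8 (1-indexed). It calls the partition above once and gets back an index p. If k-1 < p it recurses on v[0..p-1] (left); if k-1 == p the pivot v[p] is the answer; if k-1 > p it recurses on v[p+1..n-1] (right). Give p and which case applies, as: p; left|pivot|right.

pivot=9, i=-1
j=0: 14>9, skip
j=1: 10>9, skip
j=2: 11>9, skip
j=3: 5≤9, i=0, swap(0,3) ⇒ 5 10 11 14 8 15 16 12 7 17 9
j=4: 8≤9, i=1, swap(1,4) ⇒ 5 8 11 14 10 15 16 12 7 17 9
j=5: 15>9, skip
j=6: 16>9, skip
j=7: 12>9, skip
j=8: 7≤9, i=2, swap(2,8) ⇒ 5 8 7 14 10 15 16 12 11 17 9
j=9: 17>9, skip
swap(3,10) ⇒ 5 8 7 9 10 15 16 12 11 17 14; return 3
p = 3; k-1 = 7 > 3 ⇒ right

3; right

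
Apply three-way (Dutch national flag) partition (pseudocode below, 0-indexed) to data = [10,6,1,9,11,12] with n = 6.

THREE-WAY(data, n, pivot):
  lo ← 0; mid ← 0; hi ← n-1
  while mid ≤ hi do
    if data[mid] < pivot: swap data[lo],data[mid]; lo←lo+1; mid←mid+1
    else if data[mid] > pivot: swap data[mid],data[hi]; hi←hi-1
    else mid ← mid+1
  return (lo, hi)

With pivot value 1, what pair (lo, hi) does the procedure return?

(0, 0)

lo=0 mid=0 hi=5
10>1: swap(0,5), hi=4 ⇒ [12,6,1,9,11,10]
12>1: swap(0,4), hi=3 ⇒ [11,6,1,9,12,10]
11>1: swap(0,3), hi=2 ⇒ [9,6,1,11,12,10]
9>1: swap(0,2), hi=1 ⇒ [1,6,9,11,12,10]
1=1: mid=1
6>1: swap(1,1), hi=0 ⇒ [1,6,9,11,12,10]
done. lo=0 hi=0; data=[1,6,9,11,12,10]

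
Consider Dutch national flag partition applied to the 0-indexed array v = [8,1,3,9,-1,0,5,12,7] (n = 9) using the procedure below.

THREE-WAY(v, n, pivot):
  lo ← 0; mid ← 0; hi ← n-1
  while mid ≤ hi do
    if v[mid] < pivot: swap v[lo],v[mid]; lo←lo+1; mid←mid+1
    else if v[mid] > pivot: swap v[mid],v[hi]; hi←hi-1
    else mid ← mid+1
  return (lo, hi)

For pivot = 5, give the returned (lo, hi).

pivot = 5; lo=0, mid=0, hi=8
v[mid]=8>5: swap v[0],v[8]; hi=7 → [7,1,3,9,-1,0,5,12,8]
v[mid]=7>5: swap v[0],v[7]; hi=6 → [12,1,3,9,-1,0,5,7,8]
v[mid]=12>5: swap v[0],v[6]; hi=5 → [5,1,3,9,-1,0,12,7,8]
v[mid]=5=5: mid=1
v[mid]=1<5: swap v[0],v[1]; lo=1,mid=2 → [1,5,3,9,-1,0,12,7,8]
v[mid]=3<5: swap v[1],v[2]; lo=2,mid=3 → [1,3,5,9,-1,0,12,7,8]
v[mid]=9>5: swap v[3],v[5]; hi=4 → [1,3,5,0,-1,9,12,7,8]
v[mid]=0<5: swap v[2],v[3]; lo=3,mid=4 → [1,3,0,5,-1,9,12,7,8]
v[mid]=-1<5: swap v[3],v[4]; lo=4,mid=5 → [1,3,0,-1,5,9,12,7,8]
end: lo=4, hi=4; v = [1,3,0,-1,5,9,12,7,8]

(4, 4)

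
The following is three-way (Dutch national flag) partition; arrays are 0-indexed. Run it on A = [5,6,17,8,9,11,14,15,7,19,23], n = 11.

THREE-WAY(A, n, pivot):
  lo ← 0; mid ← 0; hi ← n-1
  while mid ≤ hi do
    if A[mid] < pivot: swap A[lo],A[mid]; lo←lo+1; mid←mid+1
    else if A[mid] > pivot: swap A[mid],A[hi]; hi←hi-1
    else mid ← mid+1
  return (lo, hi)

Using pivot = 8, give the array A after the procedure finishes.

[5,6,7,8,11,14,15,9,19,23,17]

lo=0 mid=0 hi=10
5<8: swap(0,0), lo=1 mid=1 ⇒ [5,6,17,8,9,11,14,15,7,19,23]
6<8: swap(1,1), lo=2 mid=2 ⇒ [5,6,17,8,9,11,14,15,7,19,23]
17>8: swap(2,10), hi=9 ⇒ [5,6,23,8,9,11,14,15,7,19,17]
23>8: swap(2,9), hi=8 ⇒ [5,6,19,8,9,11,14,15,7,23,17]
19>8: swap(2,8), hi=7 ⇒ [5,6,7,8,9,11,14,15,19,23,17]
7<8: swap(2,2), lo=3 mid=3 ⇒ [5,6,7,8,9,11,14,15,19,23,17]
8=8: mid=4
9>8: swap(4,7), hi=6 ⇒ [5,6,7,8,15,11,14,9,19,23,17]
15>8: swap(4,6), hi=5 ⇒ [5,6,7,8,14,11,15,9,19,23,17]
14>8: swap(4,5), hi=4 ⇒ [5,6,7,8,11,14,15,9,19,23,17]
11>8: swap(4,4), hi=3 ⇒ [5,6,7,8,11,14,15,9,19,23,17]
done. lo=3 hi=3; A=[5,6,7,8,11,14,15,9,19,23,17]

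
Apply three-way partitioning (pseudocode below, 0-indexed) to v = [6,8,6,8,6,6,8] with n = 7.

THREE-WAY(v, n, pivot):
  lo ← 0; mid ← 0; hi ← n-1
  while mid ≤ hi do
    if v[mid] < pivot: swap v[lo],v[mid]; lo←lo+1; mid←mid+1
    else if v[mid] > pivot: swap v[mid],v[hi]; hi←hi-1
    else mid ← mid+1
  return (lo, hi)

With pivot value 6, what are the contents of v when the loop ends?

[6,6,6,6,8,8,8]

pivot = 6; lo=0, mid=0, hi=6
v[mid]=6=6: mid=1
v[mid]=8>6: swap v[1],v[6]; hi=5 → [6,8,6,8,6,6,8]
v[mid]=8>6: swap v[1],v[5]; hi=4 → [6,6,6,8,6,8,8]
v[mid]=6=6: mid=2
v[mid]=6=6: mid=3
v[mid]=8>6: swap v[3],v[4]; hi=3 → [6,6,6,6,8,8,8]
v[mid]=6=6: mid=4
end: lo=0, hi=3; v = [6,6,6,6,8,8,8]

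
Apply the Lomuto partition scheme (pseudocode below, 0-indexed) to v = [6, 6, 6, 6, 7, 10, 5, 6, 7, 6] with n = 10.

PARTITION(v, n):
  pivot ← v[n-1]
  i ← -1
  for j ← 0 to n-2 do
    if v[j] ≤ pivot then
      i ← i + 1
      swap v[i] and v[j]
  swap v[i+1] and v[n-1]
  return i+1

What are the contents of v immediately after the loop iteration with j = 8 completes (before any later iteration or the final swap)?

[6, 6, 6, 6, 5, 6, 7, 10, 7, 6]

pivot=6, i=-1
j=0: 6≤6, i=0, swap(0,0) ⇒ [6, 6, 6, 6, 7, 10, 5, 6, 7, 6]
j=1: 6≤6, i=1, swap(1,1) ⇒ [6, 6, 6, 6, 7, 10, 5, 6, 7, 6]
j=2: 6≤6, i=2, swap(2,2) ⇒ [6, 6, 6, 6, 7, 10, 5, 6, 7, 6]
j=3: 6≤6, i=3, swap(3,3) ⇒ [6, 6, 6, 6, 7, 10, 5, 6, 7, 6]
j=4: 7>6, skip
j=5: 10>6, skip
j=6: 5≤6, i=4, swap(4,6) ⇒ [6, 6, 6, 6, 5, 10, 7, 6, 7, 6]
j=7: 6≤6, i=5, swap(5,7) ⇒ [6, 6, 6, 6, 5, 6, 7, 10, 7, 6]
j=8: 7>6, skip
(after j=8) v = [6, 6, 6, 6, 5, 6, 7, 10, 7, 6]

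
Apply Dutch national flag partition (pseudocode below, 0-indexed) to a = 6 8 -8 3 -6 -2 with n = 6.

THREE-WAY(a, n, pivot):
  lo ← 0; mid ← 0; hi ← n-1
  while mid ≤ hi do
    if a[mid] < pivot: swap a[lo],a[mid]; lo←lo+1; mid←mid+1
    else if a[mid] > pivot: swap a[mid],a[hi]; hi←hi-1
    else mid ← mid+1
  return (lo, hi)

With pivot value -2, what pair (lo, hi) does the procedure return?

(2, 2)

pivot = -2; lo=0, mid=0, hi=5
a[mid]=6>-2: swap a[0],a[5]; hi=4 → -2 8 -8 3 -6 6
a[mid]=-2=-2: mid=1
a[mid]=8>-2: swap a[1],a[4]; hi=3 → -2 -6 -8 3 8 6
a[mid]=-6<-2: swap a[0],a[1]; lo=1,mid=2 → -6 -2 -8 3 8 6
a[mid]=-8<-2: swap a[1],a[2]; lo=2,mid=3 → -6 -8 -2 3 8 6
a[mid]=3>-2: swap a[3],a[3]; hi=2 → -6 -8 -2 3 8 6
end: lo=2, hi=2; a = -6 -8 -2 3 8 6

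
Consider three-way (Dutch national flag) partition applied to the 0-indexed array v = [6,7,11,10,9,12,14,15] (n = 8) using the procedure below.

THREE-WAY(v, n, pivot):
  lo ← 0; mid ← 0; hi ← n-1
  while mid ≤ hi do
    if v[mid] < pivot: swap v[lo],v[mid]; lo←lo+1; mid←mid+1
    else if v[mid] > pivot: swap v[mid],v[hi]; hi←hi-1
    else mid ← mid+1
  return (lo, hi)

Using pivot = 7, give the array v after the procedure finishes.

[6,7,10,9,12,14,15,11]

pivot = 7; lo=0, mid=0, hi=7
v[mid]=6<7: swap v[0],v[0]; lo=1,mid=1 → [6,7,11,10,9,12,14,15]
v[mid]=7=7: mid=2
v[mid]=11>7: swap v[2],v[7]; hi=6 → [6,7,15,10,9,12,14,11]
v[mid]=15>7: swap v[2],v[6]; hi=5 → [6,7,14,10,9,12,15,11]
v[mid]=14>7: swap v[2],v[5]; hi=4 → [6,7,12,10,9,14,15,11]
v[mid]=12>7: swap v[2],v[4]; hi=3 → [6,7,9,10,12,14,15,11]
v[mid]=9>7: swap v[2],v[3]; hi=2 → [6,7,10,9,12,14,15,11]
v[mid]=10>7: swap v[2],v[2]; hi=1 → [6,7,10,9,12,14,15,11]
end: lo=1, hi=1; v = [6,7,10,9,12,14,15,11]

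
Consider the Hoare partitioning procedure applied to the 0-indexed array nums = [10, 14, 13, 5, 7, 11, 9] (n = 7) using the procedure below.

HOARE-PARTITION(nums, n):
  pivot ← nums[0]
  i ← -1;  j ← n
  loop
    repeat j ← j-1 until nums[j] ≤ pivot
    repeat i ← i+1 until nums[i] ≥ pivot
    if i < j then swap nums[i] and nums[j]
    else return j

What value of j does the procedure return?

2

pivot = nums[0] = 10; i = -1, j = 7
j→6 (nums[6]=9≤10), i→0 (nums[0]=10≥10); i<j, swap → [9, 14, 13, 5, 7, 11, 10]
j→4 (nums[4]=7≤10), i→1 (nums[1]=14≥10); i<j, swap → [9, 7, 13, 5, 14, 11, 10]
j→3 (nums[3]=5≤10), i→2 (nums[2]=13≥10); i<j, swap → [9, 7, 5, 13, 14, 11, 10]
j→2, i→3; i≥j, return j=2. nums = [9, 7, 5, 13, 14, 11, 10]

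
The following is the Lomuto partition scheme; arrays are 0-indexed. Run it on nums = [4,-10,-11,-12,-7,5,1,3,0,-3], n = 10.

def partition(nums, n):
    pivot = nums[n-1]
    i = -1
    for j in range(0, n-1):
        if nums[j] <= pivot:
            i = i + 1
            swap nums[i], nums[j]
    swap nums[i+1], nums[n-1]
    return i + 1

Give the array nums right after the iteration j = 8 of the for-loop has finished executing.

pivot = nums[9] = -3; i = -1
j=0: nums[0]=4 > -3 → no swap
j=1: nums[1]=-10 ≤ -3 → i=0, swap nums[0],nums[1] → [-10,4,-11,-12,-7,5,1,3,0,-3]
j=2: nums[2]=-11 ≤ -3 → i=1, swap nums[1],nums[2] → [-10,-11,4,-12,-7,5,1,3,0,-3]
j=3: nums[3]=-12 ≤ -3 → i=2, swap nums[2],nums[3] → [-10,-11,-12,4,-7,5,1,3,0,-3]
j=4: nums[4]=-7 ≤ -3 → i=3, swap nums[3],nums[4] → [-10,-11,-12,-7,4,5,1,3,0,-3]
j=5: nums[5]=5 > -3 → no swap
j=6: nums[6]=1 > -3 → no swap
j=7: nums[7]=3 > -3 → no swap
j=8: nums[8]=0 > -3 → no swap
(after j=8) nums = [-10,-11,-12,-7,4,5,1,3,0,-3]

[-10,-11,-12,-7,4,5,1,3,0,-3]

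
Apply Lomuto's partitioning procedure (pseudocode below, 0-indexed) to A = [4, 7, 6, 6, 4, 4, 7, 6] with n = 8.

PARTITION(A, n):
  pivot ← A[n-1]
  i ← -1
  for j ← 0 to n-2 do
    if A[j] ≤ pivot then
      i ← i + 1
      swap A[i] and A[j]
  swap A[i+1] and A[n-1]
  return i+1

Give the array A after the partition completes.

[4, 6, 6, 4, 4, 6, 7, 7]

pivot=6, i=-1
j=0: 4≤6, i=0, swap(0,0) ⇒ [4, 7, 6, 6, 4, 4, 7, 6]
j=1: 7>6, skip
j=2: 6≤6, i=1, swap(1,2) ⇒ [4, 6, 7, 6, 4, 4, 7, 6]
j=3: 6≤6, i=2, swap(2,3) ⇒ [4, 6, 6, 7, 4, 4, 7, 6]
j=4: 4≤6, i=3, swap(3,4) ⇒ [4, 6, 6, 4, 7, 4, 7, 6]
j=5: 4≤6, i=4, swap(4,5) ⇒ [4, 6, 6, 4, 4, 7, 7, 6]
j=6: 7>6, skip
swap(5,7) ⇒ [4, 6, 6, 4, 4, 6, 7, 7]; return 5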